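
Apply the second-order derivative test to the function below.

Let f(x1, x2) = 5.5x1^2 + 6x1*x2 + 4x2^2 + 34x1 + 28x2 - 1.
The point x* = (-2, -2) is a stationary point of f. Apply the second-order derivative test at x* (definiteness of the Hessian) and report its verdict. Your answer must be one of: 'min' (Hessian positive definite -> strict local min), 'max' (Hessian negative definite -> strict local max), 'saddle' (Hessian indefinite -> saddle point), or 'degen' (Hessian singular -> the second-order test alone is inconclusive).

Compute the Hessian H = grad^2 f:
  H = [[11, 6], [6, 8]]
Verify stationarity: grad f(x*) = H x* + g = (0, 0).
Eigenvalues of H: 3.3153, 15.6847.
Both eigenvalues > 0, so H is positive definite -> x* is a strict local min.

min


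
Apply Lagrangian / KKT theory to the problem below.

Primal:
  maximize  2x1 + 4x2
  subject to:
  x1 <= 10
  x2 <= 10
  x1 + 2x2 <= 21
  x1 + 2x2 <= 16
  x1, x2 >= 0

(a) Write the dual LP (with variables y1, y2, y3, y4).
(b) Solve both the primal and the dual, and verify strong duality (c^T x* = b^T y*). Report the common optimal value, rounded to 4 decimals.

The standard primal-dual pair for 'max c^T x s.t. A x <= b, x >= 0' is:
  Dual:  min b^T y  s.t.  A^T y >= c,  y >= 0.

So the dual LP is:
  minimize  10y1 + 10y2 + 21y3 + 16y4
  subject to:
    y1 + y3 + y4 >= 2
    y2 + 2y3 + 2y4 >= 4
    y1, y2, y3, y4 >= 0

Solving the primal: x* = (0, 8).
  primal value c^T x* = 32.
Solving the dual: y* = (0, 0, 0, 2).
  dual value b^T y* = 32.
Strong duality: c^T x* = b^T y*. Confirmed.

32


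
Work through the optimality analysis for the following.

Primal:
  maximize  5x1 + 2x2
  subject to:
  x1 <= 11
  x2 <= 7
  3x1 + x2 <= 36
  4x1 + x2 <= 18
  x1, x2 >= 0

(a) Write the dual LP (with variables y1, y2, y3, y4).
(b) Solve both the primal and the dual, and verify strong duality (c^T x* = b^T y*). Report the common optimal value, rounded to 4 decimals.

The standard primal-dual pair for 'max c^T x s.t. A x <= b, x >= 0' is:
  Dual:  min b^T y  s.t.  A^T y >= c,  y >= 0.

So the dual LP is:
  minimize  11y1 + 7y2 + 36y3 + 18y4
  subject to:
    y1 + 3y3 + 4y4 >= 5
    y2 + y3 + y4 >= 2
    y1, y2, y3, y4 >= 0

Solving the primal: x* = (2.75, 7).
  primal value c^T x* = 27.75.
Solving the dual: y* = (0, 0.75, 0, 1.25).
  dual value b^T y* = 27.75.
Strong duality: c^T x* = b^T y*. Confirmed.

27.75


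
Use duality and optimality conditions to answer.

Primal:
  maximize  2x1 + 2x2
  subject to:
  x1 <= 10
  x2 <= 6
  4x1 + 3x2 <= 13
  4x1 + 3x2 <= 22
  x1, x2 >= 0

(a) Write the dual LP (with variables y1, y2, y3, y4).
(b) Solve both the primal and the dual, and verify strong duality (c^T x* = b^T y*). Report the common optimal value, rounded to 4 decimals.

The standard primal-dual pair for 'max c^T x s.t. A x <= b, x >= 0' is:
  Dual:  min b^T y  s.t.  A^T y >= c,  y >= 0.

So the dual LP is:
  minimize  10y1 + 6y2 + 13y3 + 22y4
  subject to:
    y1 + 4y3 + 4y4 >= 2
    y2 + 3y3 + 3y4 >= 2
    y1, y2, y3, y4 >= 0

Solving the primal: x* = (0, 4.3333).
  primal value c^T x* = 8.6667.
Solving the dual: y* = (0, 0, 0.6667, 0).
  dual value b^T y* = 8.6667.
Strong duality: c^T x* = b^T y*. Confirmed.

8.6667


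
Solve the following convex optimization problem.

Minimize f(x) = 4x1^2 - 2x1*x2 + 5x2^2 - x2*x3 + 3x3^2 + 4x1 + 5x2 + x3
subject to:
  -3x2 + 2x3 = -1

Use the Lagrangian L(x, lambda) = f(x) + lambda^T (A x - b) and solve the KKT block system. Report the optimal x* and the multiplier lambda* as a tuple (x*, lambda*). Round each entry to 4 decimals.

Form the Lagrangian:
  L(x, lambda) = (1/2) x^T Q x + c^T x + lambda^T (A x - b)
Stationarity (grad_x L = 0): Q x + c + A^T lambda = 0.
Primal feasibility: A x = b.

This gives the KKT block system:
  [ Q   A^T ] [ x     ]   [-c ]
  [ A    0  ] [ lambda ] = [ b ]

Solving the linear system:
  x*      = (-0.5437, -0.175, -0.7625)
  lambda* = (1.7)
  f(x*)   = -1.0563

x* = (-0.5437, -0.175, -0.7625), lambda* = (1.7)


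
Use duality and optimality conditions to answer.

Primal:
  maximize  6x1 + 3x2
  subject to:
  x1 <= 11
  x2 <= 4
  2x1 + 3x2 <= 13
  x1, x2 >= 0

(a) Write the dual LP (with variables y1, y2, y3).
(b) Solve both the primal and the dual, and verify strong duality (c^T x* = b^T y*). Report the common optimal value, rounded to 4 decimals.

The standard primal-dual pair for 'max c^T x s.t. A x <= b, x >= 0' is:
  Dual:  min b^T y  s.t.  A^T y >= c,  y >= 0.

So the dual LP is:
  minimize  11y1 + 4y2 + 13y3
  subject to:
    y1 + 2y3 >= 6
    y2 + 3y3 >= 3
    y1, y2, y3 >= 0

Solving the primal: x* = (6.5, 0).
  primal value c^T x* = 39.
Solving the dual: y* = (0, 0, 3).
  dual value b^T y* = 39.
Strong duality: c^T x* = b^T y*. Confirmed.

39


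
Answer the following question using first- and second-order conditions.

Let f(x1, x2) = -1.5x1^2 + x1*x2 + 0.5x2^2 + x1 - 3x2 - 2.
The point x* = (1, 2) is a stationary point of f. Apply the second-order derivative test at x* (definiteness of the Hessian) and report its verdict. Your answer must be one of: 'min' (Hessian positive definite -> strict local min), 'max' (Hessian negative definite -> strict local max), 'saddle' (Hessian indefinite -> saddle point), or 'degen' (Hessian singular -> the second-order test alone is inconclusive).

Compute the Hessian H = grad^2 f:
  H = [[-3, 1], [1, 1]]
Verify stationarity: grad f(x*) = H x* + g = (0, 0).
Eigenvalues of H: -3.2361, 1.2361.
Eigenvalues have mixed signs, so H is indefinite -> x* is a saddle point.

saddle


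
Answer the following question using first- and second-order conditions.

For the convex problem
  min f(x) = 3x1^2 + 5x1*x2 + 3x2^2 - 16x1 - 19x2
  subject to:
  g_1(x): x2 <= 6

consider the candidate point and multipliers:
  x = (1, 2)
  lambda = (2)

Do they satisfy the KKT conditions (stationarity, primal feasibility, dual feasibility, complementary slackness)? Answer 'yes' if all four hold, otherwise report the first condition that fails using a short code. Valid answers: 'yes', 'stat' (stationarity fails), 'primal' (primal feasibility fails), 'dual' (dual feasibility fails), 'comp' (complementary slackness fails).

Gradient of f: grad f(x) = Q x + c = (0, -2)
Constraint values g_i(x) = a_i^T x - b_i:
  g_1((1, 2)) = -4
Stationarity residual: grad f(x) + sum_i lambda_i a_i = (0, 0)
  -> stationarity OK
Primal feasibility (all g_i <= 0): OK
Dual feasibility (all lambda_i >= 0): OK
Complementary slackness (lambda_i * g_i(x) = 0 for all i): FAILS

Verdict: the first failing condition is complementary_slackness -> comp.

comp


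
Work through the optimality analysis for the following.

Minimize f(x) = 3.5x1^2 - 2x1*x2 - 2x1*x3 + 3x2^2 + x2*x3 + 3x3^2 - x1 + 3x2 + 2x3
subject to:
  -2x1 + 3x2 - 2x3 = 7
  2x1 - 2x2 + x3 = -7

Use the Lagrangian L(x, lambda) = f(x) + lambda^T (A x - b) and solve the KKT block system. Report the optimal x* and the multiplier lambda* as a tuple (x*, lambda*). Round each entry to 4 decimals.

Form the Lagrangian:
  L(x, lambda) = (1/2) x^T Q x + c^T x + lambda^T (A x - b)
Stationarity (grad_x L = 0): Q x + c + A^T lambda = 0.
Primal feasibility: A x = b.

This gives the KKT block system:
  [ Q   A^T ] [ x     ]   [-c ]
  [ A    0  ] [ lambda ] = [ b ]

Solving the linear system:
  x*      = (-3.766, -0.5319, -0.5319)
  lambda* = (18.4255, 31.0426)
  f(x*)   = 44.7128

x* = (-3.766, -0.5319, -0.5319), lambda* = (18.4255, 31.0426)


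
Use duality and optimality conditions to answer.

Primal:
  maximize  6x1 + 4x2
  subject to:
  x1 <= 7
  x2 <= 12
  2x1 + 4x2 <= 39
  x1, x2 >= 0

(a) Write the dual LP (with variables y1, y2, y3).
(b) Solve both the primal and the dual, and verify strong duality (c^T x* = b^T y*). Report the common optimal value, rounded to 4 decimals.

The standard primal-dual pair for 'max c^T x s.t. A x <= b, x >= 0' is:
  Dual:  min b^T y  s.t.  A^T y >= c,  y >= 0.

So the dual LP is:
  minimize  7y1 + 12y2 + 39y3
  subject to:
    y1 + 2y3 >= 6
    y2 + 4y3 >= 4
    y1, y2, y3 >= 0

Solving the primal: x* = (7, 6.25).
  primal value c^T x* = 67.
Solving the dual: y* = (4, 0, 1).
  dual value b^T y* = 67.
Strong duality: c^T x* = b^T y*. Confirmed.

67


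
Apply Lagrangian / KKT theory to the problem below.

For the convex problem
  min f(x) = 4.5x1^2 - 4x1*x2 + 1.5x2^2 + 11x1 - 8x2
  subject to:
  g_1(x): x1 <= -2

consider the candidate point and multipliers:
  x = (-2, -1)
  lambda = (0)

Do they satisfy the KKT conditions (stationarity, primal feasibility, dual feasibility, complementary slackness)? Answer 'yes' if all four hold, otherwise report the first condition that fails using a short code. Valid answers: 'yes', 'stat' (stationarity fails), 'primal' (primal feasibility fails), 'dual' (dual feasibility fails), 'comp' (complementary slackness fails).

Gradient of f: grad f(x) = Q x + c = (-3, -3)
Constraint values g_i(x) = a_i^T x - b_i:
  g_1((-2, -1)) = 0
Stationarity residual: grad f(x) + sum_i lambda_i a_i = (-3, -3)
  -> stationarity FAILS
Primal feasibility (all g_i <= 0): OK
Dual feasibility (all lambda_i >= 0): OK
Complementary slackness (lambda_i * g_i(x) = 0 for all i): OK

Verdict: the first failing condition is stationarity -> stat.

stat


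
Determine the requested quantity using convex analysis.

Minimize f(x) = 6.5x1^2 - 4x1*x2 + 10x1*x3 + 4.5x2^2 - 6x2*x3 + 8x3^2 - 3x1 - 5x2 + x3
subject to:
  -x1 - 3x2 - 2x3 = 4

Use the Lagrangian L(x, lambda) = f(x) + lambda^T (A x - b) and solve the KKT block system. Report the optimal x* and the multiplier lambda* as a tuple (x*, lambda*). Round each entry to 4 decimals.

Form the Lagrangian:
  L(x, lambda) = (1/2) x^T Q x + c^T x + lambda^T (A x - b)
Stationarity (grad_x L = 0): Q x + c + A^T lambda = 0.
Primal feasibility: A x = b.

This gives the KKT block system:
  [ Q   A^T ] [ x     ]   [-c ]
  [ A    0  ] [ lambda ] = [ b ]

Solving the linear system:
  x*      = (0.6082, -0.8106, -1.0882)
  lambda* = (-2.7329)
  f(x*)   = 6.0359

x* = (0.6082, -0.8106, -1.0882), lambda* = (-2.7329)


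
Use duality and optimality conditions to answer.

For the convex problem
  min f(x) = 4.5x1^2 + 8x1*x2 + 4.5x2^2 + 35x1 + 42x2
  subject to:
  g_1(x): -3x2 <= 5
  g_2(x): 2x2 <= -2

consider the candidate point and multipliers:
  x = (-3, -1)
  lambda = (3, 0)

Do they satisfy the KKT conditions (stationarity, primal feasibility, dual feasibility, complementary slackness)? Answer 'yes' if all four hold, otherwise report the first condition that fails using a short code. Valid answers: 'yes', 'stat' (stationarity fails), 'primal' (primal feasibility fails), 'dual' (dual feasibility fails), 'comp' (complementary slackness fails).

Gradient of f: grad f(x) = Q x + c = (0, 9)
Constraint values g_i(x) = a_i^T x - b_i:
  g_1((-3, -1)) = -2
  g_2((-3, -1)) = 0
Stationarity residual: grad f(x) + sum_i lambda_i a_i = (0, 0)
  -> stationarity OK
Primal feasibility (all g_i <= 0): OK
Dual feasibility (all lambda_i >= 0): OK
Complementary slackness (lambda_i * g_i(x) = 0 for all i): FAILS

Verdict: the first failing condition is complementary_slackness -> comp.

comp


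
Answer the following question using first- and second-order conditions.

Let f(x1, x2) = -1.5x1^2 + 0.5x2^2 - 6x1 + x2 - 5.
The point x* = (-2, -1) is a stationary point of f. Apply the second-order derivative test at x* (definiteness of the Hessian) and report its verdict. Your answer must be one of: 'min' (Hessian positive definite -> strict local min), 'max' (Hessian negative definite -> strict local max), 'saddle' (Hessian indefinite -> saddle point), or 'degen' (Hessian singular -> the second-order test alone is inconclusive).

Compute the Hessian H = grad^2 f:
  H = [[-3, 0], [0, 1]]
Verify stationarity: grad f(x*) = H x* + g = (0, 0).
Eigenvalues of H: -3, 1.
Eigenvalues have mixed signs, so H is indefinite -> x* is a saddle point.

saddle


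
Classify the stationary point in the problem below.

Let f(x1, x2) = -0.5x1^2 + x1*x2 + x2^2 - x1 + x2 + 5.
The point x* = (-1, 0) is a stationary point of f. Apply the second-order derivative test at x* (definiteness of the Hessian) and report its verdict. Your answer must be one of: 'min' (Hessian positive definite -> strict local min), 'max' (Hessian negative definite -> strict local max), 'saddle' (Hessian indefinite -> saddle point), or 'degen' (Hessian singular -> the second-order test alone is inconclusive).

Compute the Hessian H = grad^2 f:
  H = [[-1, 1], [1, 2]]
Verify stationarity: grad f(x*) = H x* + g = (0, 0).
Eigenvalues of H: -1.3028, 2.3028.
Eigenvalues have mixed signs, so H is indefinite -> x* is a saddle point.

saddle


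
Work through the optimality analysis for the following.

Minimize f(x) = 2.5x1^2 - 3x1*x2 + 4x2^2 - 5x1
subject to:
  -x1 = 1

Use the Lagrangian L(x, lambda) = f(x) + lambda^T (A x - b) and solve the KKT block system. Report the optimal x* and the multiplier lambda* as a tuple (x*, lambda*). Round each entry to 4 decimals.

Form the Lagrangian:
  L(x, lambda) = (1/2) x^T Q x + c^T x + lambda^T (A x - b)
Stationarity (grad_x L = 0): Q x + c + A^T lambda = 0.
Primal feasibility: A x = b.

This gives the KKT block system:
  [ Q   A^T ] [ x     ]   [-c ]
  [ A    0  ] [ lambda ] = [ b ]

Solving the linear system:
  x*      = (-1, -0.375)
  lambda* = (-8.875)
  f(x*)   = 6.9375

x* = (-1, -0.375), lambda* = (-8.875)


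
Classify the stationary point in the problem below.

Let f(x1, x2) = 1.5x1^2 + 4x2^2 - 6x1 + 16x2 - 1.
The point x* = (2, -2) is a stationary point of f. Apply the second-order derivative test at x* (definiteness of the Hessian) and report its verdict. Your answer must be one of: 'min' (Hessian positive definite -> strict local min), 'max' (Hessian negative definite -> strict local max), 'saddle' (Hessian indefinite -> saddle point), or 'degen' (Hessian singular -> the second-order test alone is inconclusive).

Compute the Hessian H = grad^2 f:
  H = [[3, 0], [0, 8]]
Verify stationarity: grad f(x*) = H x* + g = (0, 0).
Eigenvalues of H: 3, 8.
Both eigenvalues > 0, so H is positive definite -> x* is a strict local min.

min


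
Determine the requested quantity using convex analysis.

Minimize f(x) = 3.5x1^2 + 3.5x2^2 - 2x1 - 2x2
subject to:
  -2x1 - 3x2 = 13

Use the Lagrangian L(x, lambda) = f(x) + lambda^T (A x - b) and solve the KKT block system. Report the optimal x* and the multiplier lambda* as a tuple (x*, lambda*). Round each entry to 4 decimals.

Form the Lagrangian:
  L(x, lambda) = (1/2) x^T Q x + c^T x + lambda^T (A x - b)
Stationarity (grad_x L = 0): Q x + c + A^T lambda = 0.
Primal feasibility: A x = b.

This gives the KKT block system:
  [ Q   A^T ] [ x     ]   [-c ]
  [ A    0  ] [ lambda ] = [ b ]

Solving the linear system:
  x*      = (-1.9341, -3.044)
  lambda* = (-7.7692)
  f(x*)   = 55.478

x* = (-1.9341, -3.044), lambda* = (-7.7692)


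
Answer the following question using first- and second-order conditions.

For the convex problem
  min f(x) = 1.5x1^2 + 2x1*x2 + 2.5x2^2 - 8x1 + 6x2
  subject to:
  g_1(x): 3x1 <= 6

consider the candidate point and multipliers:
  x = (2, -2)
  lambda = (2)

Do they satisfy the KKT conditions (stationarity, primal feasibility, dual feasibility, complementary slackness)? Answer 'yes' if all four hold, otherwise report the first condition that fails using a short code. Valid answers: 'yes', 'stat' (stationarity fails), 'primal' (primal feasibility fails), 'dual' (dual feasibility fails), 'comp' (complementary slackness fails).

Gradient of f: grad f(x) = Q x + c = (-6, 0)
Constraint values g_i(x) = a_i^T x - b_i:
  g_1((2, -2)) = 0
Stationarity residual: grad f(x) + sum_i lambda_i a_i = (0, 0)
  -> stationarity OK
Primal feasibility (all g_i <= 0): OK
Dual feasibility (all lambda_i >= 0): OK
Complementary slackness (lambda_i * g_i(x) = 0 for all i): OK

Verdict: yes, KKT holds.

yes


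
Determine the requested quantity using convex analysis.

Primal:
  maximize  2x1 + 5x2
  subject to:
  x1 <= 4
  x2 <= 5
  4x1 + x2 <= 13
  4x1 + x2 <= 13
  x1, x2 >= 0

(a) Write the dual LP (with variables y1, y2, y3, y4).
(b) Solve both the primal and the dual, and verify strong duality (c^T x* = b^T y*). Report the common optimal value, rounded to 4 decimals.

The standard primal-dual pair for 'max c^T x s.t. A x <= b, x >= 0' is:
  Dual:  min b^T y  s.t.  A^T y >= c,  y >= 0.

So the dual LP is:
  minimize  4y1 + 5y2 + 13y3 + 13y4
  subject to:
    y1 + 4y3 + 4y4 >= 2
    y2 + y3 + y4 >= 5
    y1, y2, y3, y4 >= 0

Solving the primal: x* = (2, 5).
  primal value c^T x* = 29.
Solving the dual: y* = (0, 4.5, 0.5, 0).
  dual value b^T y* = 29.
Strong duality: c^T x* = b^T y*. Confirmed.

29


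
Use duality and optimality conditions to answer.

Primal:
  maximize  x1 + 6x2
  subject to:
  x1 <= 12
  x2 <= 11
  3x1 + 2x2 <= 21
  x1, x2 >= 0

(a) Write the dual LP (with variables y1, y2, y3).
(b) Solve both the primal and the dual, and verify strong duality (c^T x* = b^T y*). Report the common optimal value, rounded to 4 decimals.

The standard primal-dual pair for 'max c^T x s.t. A x <= b, x >= 0' is:
  Dual:  min b^T y  s.t.  A^T y >= c,  y >= 0.

So the dual LP is:
  minimize  12y1 + 11y2 + 21y3
  subject to:
    y1 + 3y3 >= 1
    y2 + 2y3 >= 6
    y1, y2, y3 >= 0

Solving the primal: x* = (0, 10.5).
  primal value c^T x* = 63.
Solving the dual: y* = (0, 0, 3).
  dual value b^T y* = 63.
Strong duality: c^T x* = b^T y*. Confirmed.

63


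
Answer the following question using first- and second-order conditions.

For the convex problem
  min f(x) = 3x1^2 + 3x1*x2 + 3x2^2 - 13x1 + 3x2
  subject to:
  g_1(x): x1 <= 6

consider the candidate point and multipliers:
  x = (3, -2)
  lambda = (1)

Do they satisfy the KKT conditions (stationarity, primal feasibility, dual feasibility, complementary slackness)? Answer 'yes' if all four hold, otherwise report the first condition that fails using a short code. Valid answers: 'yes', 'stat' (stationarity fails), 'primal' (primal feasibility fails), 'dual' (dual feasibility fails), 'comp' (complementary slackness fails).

Gradient of f: grad f(x) = Q x + c = (-1, 0)
Constraint values g_i(x) = a_i^T x - b_i:
  g_1((3, -2)) = -3
Stationarity residual: grad f(x) + sum_i lambda_i a_i = (0, 0)
  -> stationarity OK
Primal feasibility (all g_i <= 0): OK
Dual feasibility (all lambda_i >= 0): OK
Complementary slackness (lambda_i * g_i(x) = 0 for all i): FAILS

Verdict: the first failing condition is complementary_slackness -> comp.

comp


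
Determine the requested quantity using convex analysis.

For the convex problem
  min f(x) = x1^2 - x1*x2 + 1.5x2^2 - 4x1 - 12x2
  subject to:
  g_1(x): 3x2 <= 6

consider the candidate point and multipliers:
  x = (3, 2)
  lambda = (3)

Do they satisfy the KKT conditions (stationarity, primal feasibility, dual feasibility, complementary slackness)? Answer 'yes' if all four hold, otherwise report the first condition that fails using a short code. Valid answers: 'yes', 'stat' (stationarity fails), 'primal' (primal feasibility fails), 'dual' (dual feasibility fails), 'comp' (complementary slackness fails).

Gradient of f: grad f(x) = Q x + c = (0, -9)
Constraint values g_i(x) = a_i^T x - b_i:
  g_1((3, 2)) = 0
Stationarity residual: grad f(x) + sum_i lambda_i a_i = (0, 0)
  -> stationarity OK
Primal feasibility (all g_i <= 0): OK
Dual feasibility (all lambda_i >= 0): OK
Complementary slackness (lambda_i * g_i(x) = 0 for all i): OK

Verdict: yes, KKT holds.

yes


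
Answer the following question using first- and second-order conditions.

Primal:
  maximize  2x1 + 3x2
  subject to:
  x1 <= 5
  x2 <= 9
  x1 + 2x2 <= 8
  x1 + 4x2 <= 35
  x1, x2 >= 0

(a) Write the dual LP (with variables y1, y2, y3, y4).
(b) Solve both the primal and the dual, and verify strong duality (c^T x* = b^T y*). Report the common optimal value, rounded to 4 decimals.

The standard primal-dual pair for 'max c^T x s.t. A x <= b, x >= 0' is:
  Dual:  min b^T y  s.t.  A^T y >= c,  y >= 0.

So the dual LP is:
  minimize  5y1 + 9y2 + 8y3 + 35y4
  subject to:
    y1 + y3 + y4 >= 2
    y2 + 2y3 + 4y4 >= 3
    y1, y2, y3, y4 >= 0

Solving the primal: x* = (5, 1.5).
  primal value c^T x* = 14.5.
Solving the dual: y* = (0.5, 0, 1.5, 0).
  dual value b^T y* = 14.5.
Strong duality: c^T x* = b^T y*. Confirmed.

14.5


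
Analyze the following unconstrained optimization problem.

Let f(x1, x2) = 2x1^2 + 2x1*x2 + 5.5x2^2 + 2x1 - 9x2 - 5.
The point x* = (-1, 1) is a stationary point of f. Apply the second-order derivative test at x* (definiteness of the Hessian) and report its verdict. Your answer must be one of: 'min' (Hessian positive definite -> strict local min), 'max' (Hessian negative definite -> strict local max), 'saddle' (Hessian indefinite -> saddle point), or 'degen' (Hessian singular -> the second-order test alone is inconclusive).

Compute the Hessian H = grad^2 f:
  H = [[4, 2], [2, 11]]
Verify stationarity: grad f(x*) = H x* + g = (0, 0).
Eigenvalues of H: 3.4689, 11.5311.
Both eigenvalues > 0, so H is positive definite -> x* is a strict local min.

min


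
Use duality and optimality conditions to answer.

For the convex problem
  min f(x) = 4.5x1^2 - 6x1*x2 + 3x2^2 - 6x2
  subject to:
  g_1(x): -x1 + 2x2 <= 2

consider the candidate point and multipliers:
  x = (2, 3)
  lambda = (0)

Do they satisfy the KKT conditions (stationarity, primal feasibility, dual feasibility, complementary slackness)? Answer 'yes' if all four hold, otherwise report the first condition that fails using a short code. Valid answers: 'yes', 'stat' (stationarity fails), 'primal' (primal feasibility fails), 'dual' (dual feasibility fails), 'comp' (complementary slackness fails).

Gradient of f: grad f(x) = Q x + c = (0, 0)
Constraint values g_i(x) = a_i^T x - b_i:
  g_1((2, 3)) = 2
Stationarity residual: grad f(x) + sum_i lambda_i a_i = (0, 0)
  -> stationarity OK
Primal feasibility (all g_i <= 0): FAILS
Dual feasibility (all lambda_i >= 0): OK
Complementary slackness (lambda_i * g_i(x) = 0 for all i): OK

Verdict: the first failing condition is primal_feasibility -> primal.

primal


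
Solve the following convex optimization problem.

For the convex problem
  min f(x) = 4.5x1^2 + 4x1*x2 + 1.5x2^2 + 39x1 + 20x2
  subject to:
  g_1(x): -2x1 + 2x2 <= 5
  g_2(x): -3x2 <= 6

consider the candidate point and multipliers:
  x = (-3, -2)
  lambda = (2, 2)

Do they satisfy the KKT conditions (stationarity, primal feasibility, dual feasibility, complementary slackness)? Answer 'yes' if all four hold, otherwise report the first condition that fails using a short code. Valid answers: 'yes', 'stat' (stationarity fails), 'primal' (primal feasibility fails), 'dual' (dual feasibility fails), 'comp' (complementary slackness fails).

Gradient of f: grad f(x) = Q x + c = (4, 2)
Constraint values g_i(x) = a_i^T x - b_i:
  g_1((-3, -2)) = -3
  g_2((-3, -2)) = 0
Stationarity residual: grad f(x) + sum_i lambda_i a_i = (0, 0)
  -> stationarity OK
Primal feasibility (all g_i <= 0): OK
Dual feasibility (all lambda_i >= 0): OK
Complementary slackness (lambda_i * g_i(x) = 0 for all i): FAILS

Verdict: the first failing condition is complementary_slackness -> comp.

comp


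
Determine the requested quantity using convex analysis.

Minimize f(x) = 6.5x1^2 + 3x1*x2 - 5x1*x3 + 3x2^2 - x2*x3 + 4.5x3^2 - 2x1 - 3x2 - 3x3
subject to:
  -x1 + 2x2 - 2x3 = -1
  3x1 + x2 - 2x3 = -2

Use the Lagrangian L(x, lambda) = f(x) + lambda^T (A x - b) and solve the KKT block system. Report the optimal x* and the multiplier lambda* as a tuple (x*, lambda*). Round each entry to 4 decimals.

Form the Lagrangian:
  L(x, lambda) = (1/2) x^T Q x + c^T x + lambda^T (A x - b)
Stationarity (grad_x L = 0): Q x + c + A^T lambda = 0.
Primal feasibility: A x = b.

This gives the KKT block system:
  [ Q   A^T ] [ x     ]   [-c ]
  [ A    0  ] [ lambda ] = [ b ]

Solving the linear system:
  x*      = (-0.1817, 0.2732, 0.8641)
  lambda* = (0.0638, 2.6422)
  f(x*)   = 1.1498

x* = (-0.1817, 0.2732, 0.8641), lambda* = (0.0638, 2.6422)


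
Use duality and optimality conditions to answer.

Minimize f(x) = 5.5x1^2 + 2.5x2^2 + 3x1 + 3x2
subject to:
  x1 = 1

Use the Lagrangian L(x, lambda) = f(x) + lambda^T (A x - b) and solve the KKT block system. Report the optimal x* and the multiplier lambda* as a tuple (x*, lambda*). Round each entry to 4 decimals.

Form the Lagrangian:
  L(x, lambda) = (1/2) x^T Q x + c^T x + lambda^T (A x - b)
Stationarity (grad_x L = 0): Q x + c + A^T lambda = 0.
Primal feasibility: A x = b.

This gives the KKT block system:
  [ Q   A^T ] [ x     ]   [-c ]
  [ A    0  ] [ lambda ] = [ b ]

Solving the linear system:
  x*      = (1, -0.6)
  lambda* = (-14)
  f(x*)   = 7.6

x* = (1, -0.6), lambda* = (-14)


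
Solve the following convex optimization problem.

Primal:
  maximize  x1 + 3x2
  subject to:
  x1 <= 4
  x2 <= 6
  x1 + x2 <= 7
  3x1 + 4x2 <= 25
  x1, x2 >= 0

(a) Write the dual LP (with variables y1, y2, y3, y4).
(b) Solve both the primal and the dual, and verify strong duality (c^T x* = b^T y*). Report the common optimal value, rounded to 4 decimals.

The standard primal-dual pair for 'max c^T x s.t. A x <= b, x >= 0' is:
  Dual:  min b^T y  s.t.  A^T y >= c,  y >= 0.

So the dual LP is:
  minimize  4y1 + 6y2 + 7y3 + 25y4
  subject to:
    y1 + y3 + 3y4 >= 1
    y2 + y3 + 4y4 >= 3
    y1, y2, y3, y4 >= 0

Solving the primal: x* = (0.3333, 6).
  primal value c^T x* = 18.3333.
Solving the dual: y* = (0, 1.6667, 0, 0.3333).
  dual value b^T y* = 18.3333.
Strong duality: c^T x* = b^T y*. Confirmed.

18.3333


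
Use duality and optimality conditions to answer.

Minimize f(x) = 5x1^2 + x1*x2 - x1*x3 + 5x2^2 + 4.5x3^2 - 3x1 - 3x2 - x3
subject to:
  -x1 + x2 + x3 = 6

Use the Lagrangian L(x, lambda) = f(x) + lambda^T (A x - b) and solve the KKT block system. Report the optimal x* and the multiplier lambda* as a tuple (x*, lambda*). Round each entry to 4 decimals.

Form the Lagrangian:
  L(x, lambda) = (1/2) x^T Q x + c^T x + lambda^T (A x - b)
Stationarity (grad_x L = 0): Q x + c + A^T lambda = 0.
Primal feasibility: A x = b.

This gives the KKT block system:
  [ Q   A^T ] [ x     ]   [-c ]
  [ A    0  ] [ lambda ] = [ b ]

Solving the linear system:
  x*      = (-1.6204, 2.3504, 2.0292)
  lambda* = (-18.8832)
  f(x*)   = 54.5401

x* = (-1.6204, 2.3504, 2.0292), lambda* = (-18.8832)


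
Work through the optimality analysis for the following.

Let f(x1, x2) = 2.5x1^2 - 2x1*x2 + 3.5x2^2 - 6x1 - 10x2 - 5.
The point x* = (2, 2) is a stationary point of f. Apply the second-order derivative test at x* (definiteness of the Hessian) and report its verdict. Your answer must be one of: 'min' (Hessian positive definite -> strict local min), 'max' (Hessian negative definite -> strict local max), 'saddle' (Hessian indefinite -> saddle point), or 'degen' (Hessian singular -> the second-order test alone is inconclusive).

Compute the Hessian H = grad^2 f:
  H = [[5, -2], [-2, 7]]
Verify stationarity: grad f(x*) = H x* + g = (0, 0).
Eigenvalues of H: 3.7639, 8.2361.
Both eigenvalues > 0, so H is positive definite -> x* is a strict local min.

min


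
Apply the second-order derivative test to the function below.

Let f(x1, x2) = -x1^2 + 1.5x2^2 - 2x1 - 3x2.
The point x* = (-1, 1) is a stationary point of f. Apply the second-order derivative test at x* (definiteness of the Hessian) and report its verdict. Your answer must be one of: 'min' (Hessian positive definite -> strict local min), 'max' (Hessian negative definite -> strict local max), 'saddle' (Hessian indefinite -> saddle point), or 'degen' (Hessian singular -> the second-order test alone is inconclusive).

Compute the Hessian H = grad^2 f:
  H = [[-2, 0], [0, 3]]
Verify stationarity: grad f(x*) = H x* + g = (0, 0).
Eigenvalues of H: -2, 3.
Eigenvalues have mixed signs, so H is indefinite -> x* is a saddle point.

saddle


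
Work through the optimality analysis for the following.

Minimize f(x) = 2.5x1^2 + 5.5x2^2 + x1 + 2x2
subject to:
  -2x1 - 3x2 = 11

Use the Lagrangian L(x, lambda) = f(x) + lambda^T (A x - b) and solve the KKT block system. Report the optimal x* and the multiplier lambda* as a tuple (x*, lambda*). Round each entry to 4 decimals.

Form the Lagrangian:
  L(x, lambda) = (1/2) x^T Q x + c^T x + lambda^T (A x - b)
Stationarity (grad_x L = 0): Q x + c + A^T lambda = 0.
Primal feasibility: A x = b.

This gives the KKT block system:
  [ Q   A^T ] [ x     ]   [-c ]
  [ A    0  ] [ lambda ] = [ b ]

Solving the linear system:
  x*      = (-2.6854, -1.8764)
  lambda* = (-6.2135)
  f(x*)   = 30.9551

x* = (-2.6854, -1.8764), lambda* = (-6.2135)


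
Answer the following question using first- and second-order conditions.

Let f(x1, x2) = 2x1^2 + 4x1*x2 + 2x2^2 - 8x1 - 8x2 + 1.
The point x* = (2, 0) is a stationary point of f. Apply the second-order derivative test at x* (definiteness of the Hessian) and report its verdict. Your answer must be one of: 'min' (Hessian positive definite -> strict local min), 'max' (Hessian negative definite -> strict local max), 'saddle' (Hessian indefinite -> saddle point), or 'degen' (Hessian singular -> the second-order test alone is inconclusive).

Compute the Hessian H = grad^2 f:
  H = [[4, 4], [4, 4]]
Verify stationarity: grad f(x*) = H x* + g = (0, 0).
Eigenvalues of H: 0, 8.
H has a zero eigenvalue (singular; positive semidefinite but not definite), so H is neither positive definite, negative definite, nor indefinite. The second-order test alone is inconclusive -> degen.
(Indeed, f is constant along the null direction of H through x*, so x* is not a strict local extremum.)

degen


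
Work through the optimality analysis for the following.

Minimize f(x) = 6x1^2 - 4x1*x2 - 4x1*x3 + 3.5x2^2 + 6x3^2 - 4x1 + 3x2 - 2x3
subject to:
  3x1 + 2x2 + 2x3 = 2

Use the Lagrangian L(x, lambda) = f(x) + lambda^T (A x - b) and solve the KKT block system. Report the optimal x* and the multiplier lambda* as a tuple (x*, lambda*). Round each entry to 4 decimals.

Form the Lagrangian:
  L(x, lambda) = (1/2) x^T Q x + c^T x + lambda^T (A x - b)
Stationarity (grad_x L = 0): Q x + c + A^T lambda = 0.
Primal feasibility: A x = b.

This gives the KKT block system:
  [ Q   A^T ] [ x     ]   [-c ]
  [ A    0  ] [ lambda ] = [ b ]

Solving the linear system:
  x*      = (0.4822, -0.0884, 0.3651)
  lambda* = (-0.2264)
  f(x*)   = -1.2357

x* = (0.4822, -0.0884, 0.3651), lambda* = (-0.2264)


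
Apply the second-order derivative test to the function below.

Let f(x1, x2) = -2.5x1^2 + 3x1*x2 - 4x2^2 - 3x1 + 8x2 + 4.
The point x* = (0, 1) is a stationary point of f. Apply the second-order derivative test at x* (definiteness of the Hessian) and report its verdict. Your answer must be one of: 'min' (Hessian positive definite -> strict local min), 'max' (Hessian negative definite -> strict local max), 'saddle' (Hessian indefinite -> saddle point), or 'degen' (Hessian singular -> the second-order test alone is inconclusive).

Compute the Hessian H = grad^2 f:
  H = [[-5, 3], [3, -8]]
Verify stationarity: grad f(x*) = H x* + g = (0, 0).
Eigenvalues of H: -9.8541, -3.1459.
Both eigenvalues < 0, so H is negative definite -> x* is a strict local max.

max


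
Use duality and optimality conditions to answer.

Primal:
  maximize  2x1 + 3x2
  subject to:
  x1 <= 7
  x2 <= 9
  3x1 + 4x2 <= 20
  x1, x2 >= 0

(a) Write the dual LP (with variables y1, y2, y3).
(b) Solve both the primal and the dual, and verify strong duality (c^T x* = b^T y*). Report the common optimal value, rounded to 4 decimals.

The standard primal-dual pair for 'max c^T x s.t. A x <= b, x >= 0' is:
  Dual:  min b^T y  s.t.  A^T y >= c,  y >= 0.

So the dual LP is:
  minimize  7y1 + 9y2 + 20y3
  subject to:
    y1 + 3y3 >= 2
    y2 + 4y3 >= 3
    y1, y2, y3 >= 0

Solving the primal: x* = (0, 5).
  primal value c^T x* = 15.
Solving the dual: y* = (0, 0, 0.75).
  dual value b^T y* = 15.
Strong duality: c^T x* = b^T y*. Confirmed.

15


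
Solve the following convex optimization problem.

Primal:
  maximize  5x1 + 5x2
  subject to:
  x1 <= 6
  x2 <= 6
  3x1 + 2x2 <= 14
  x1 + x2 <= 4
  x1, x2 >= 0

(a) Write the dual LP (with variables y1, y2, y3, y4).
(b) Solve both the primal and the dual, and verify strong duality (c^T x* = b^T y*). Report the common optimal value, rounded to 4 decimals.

The standard primal-dual pair for 'max c^T x s.t. A x <= b, x >= 0' is:
  Dual:  min b^T y  s.t.  A^T y >= c,  y >= 0.

So the dual LP is:
  minimize  6y1 + 6y2 + 14y3 + 4y4
  subject to:
    y1 + 3y3 + y4 >= 5
    y2 + 2y3 + y4 >= 5
    y1, y2, y3, y4 >= 0

Solving the primal: x* = (4, 0).
  primal value c^T x* = 20.
Solving the dual: y* = (0, 0, 0, 5).
  dual value b^T y* = 20.
Strong duality: c^T x* = b^T y*. Confirmed.

20


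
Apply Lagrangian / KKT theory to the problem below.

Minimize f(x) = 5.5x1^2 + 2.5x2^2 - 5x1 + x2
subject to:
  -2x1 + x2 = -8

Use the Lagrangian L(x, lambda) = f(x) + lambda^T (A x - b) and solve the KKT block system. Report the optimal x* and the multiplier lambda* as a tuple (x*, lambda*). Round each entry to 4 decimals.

Form the Lagrangian:
  L(x, lambda) = (1/2) x^T Q x + c^T x + lambda^T (A x - b)
Stationarity (grad_x L = 0): Q x + c + A^T lambda = 0.
Primal feasibility: A x = b.

This gives the KKT block system:
  [ Q   A^T ] [ x     ]   [-c ]
  [ A    0  ] [ lambda ] = [ b ]

Solving the linear system:
  x*      = (2.6774, -2.6452)
  lambda* = (12.2258)
  f(x*)   = 40.8871

x* = (2.6774, -2.6452), lambda* = (12.2258)


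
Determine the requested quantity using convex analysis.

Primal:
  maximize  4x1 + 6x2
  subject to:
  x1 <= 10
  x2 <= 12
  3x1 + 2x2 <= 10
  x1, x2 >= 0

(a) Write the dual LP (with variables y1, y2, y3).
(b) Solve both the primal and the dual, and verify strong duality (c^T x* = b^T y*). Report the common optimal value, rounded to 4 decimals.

The standard primal-dual pair for 'max c^T x s.t. A x <= b, x >= 0' is:
  Dual:  min b^T y  s.t.  A^T y >= c,  y >= 0.

So the dual LP is:
  minimize  10y1 + 12y2 + 10y3
  subject to:
    y1 + 3y3 >= 4
    y2 + 2y3 >= 6
    y1, y2, y3 >= 0

Solving the primal: x* = (0, 5).
  primal value c^T x* = 30.
Solving the dual: y* = (0, 0, 3).
  dual value b^T y* = 30.
Strong duality: c^T x* = b^T y*. Confirmed.

30


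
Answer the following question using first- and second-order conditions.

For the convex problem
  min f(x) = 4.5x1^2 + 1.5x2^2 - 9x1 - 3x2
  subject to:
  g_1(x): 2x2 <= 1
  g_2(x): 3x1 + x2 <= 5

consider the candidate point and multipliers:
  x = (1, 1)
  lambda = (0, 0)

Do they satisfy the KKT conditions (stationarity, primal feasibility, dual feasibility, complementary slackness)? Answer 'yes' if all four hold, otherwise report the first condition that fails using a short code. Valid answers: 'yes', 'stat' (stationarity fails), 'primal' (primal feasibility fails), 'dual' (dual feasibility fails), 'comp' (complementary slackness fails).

Gradient of f: grad f(x) = Q x + c = (0, 0)
Constraint values g_i(x) = a_i^T x - b_i:
  g_1((1, 1)) = 1
  g_2((1, 1)) = -1
Stationarity residual: grad f(x) + sum_i lambda_i a_i = (0, 0)
  -> stationarity OK
Primal feasibility (all g_i <= 0): FAILS
Dual feasibility (all lambda_i >= 0): OK
Complementary slackness (lambda_i * g_i(x) = 0 for all i): OK

Verdict: the first failing condition is primal_feasibility -> primal.

primal


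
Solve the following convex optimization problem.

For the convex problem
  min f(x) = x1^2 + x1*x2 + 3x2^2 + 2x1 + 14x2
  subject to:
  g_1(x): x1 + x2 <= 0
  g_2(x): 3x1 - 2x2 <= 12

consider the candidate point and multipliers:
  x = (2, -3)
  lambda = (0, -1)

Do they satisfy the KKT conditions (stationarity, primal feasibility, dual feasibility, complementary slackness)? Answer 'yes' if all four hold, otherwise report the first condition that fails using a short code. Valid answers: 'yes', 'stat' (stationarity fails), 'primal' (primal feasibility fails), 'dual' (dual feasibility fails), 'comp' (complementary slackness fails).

Gradient of f: grad f(x) = Q x + c = (3, -2)
Constraint values g_i(x) = a_i^T x - b_i:
  g_1((2, -3)) = -1
  g_2((2, -3)) = 0
Stationarity residual: grad f(x) + sum_i lambda_i a_i = (0, 0)
  -> stationarity OK
Primal feasibility (all g_i <= 0): OK
Dual feasibility (all lambda_i >= 0): FAILS
Complementary slackness (lambda_i * g_i(x) = 0 for all i): OK

Verdict: the first failing condition is dual_feasibility -> dual.

dual


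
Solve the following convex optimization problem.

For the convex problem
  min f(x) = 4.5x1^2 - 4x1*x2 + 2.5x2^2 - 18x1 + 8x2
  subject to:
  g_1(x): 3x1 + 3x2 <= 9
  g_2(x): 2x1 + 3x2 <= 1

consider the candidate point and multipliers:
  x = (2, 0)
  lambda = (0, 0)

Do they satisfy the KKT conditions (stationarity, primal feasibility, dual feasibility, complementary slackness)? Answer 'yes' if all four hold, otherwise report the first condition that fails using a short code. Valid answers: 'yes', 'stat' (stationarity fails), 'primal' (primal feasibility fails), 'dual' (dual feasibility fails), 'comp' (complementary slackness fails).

Gradient of f: grad f(x) = Q x + c = (0, 0)
Constraint values g_i(x) = a_i^T x - b_i:
  g_1((2, 0)) = -3
  g_2((2, 0)) = 3
Stationarity residual: grad f(x) + sum_i lambda_i a_i = (0, 0)
  -> stationarity OK
Primal feasibility (all g_i <= 0): FAILS
Dual feasibility (all lambda_i >= 0): OK
Complementary slackness (lambda_i * g_i(x) = 0 for all i): OK

Verdict: the first failing condition is primal_feasibility -> primal.

primal


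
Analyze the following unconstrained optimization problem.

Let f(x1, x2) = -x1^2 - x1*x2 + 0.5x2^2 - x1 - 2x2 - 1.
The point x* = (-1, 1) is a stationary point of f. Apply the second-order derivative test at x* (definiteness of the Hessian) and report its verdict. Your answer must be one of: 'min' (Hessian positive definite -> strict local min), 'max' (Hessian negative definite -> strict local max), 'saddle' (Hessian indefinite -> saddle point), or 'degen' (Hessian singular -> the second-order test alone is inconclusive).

Compute the Hessian H = grad^2 f:
  H = [[-2, -1], [-1, 1]]
Verify stationarity: grad f(x*) = H x* + g = (0, 0).
Eigenvalues of H: -2.3028, 1.3028.
Eigenvalues have mixed signs, so H is indefinite -> x* is a saddle point.

saddle


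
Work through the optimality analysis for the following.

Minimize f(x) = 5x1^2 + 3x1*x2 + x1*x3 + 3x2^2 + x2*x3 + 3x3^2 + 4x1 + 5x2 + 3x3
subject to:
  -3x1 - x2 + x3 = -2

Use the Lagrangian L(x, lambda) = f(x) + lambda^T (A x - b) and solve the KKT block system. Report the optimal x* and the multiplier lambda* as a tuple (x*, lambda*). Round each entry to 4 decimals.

Form the Lagrangian:
  L(x, lambda) = (1/2) x^T Q x + c^T x + lambda^T (A x - b)
Stationarity (grad_x L = 0): Q x + c + A^T lambda = 0.
Primal feasibility: A x = b.

This gives the KKT block system:
  [ Q   A^T ] [ x     ]   [-c ]
  [ A    0  ] [ lambda ] = [ b ]

Solving the linear system:
  x*      = (0.5634, -0.5775, -0.8873)
  lambda* = (2.338)
  f(x*)   = 0.6901

x* = (0.5634, -0.5775, -0.8873), lambda* = (2.338)


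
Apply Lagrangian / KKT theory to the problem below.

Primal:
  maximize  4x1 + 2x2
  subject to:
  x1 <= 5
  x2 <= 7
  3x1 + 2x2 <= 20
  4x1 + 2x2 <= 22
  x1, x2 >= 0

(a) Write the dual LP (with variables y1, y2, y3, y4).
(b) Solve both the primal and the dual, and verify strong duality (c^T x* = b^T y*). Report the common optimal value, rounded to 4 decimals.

The standard primal-dual pair for 'max c^T x s.t. A x <= b, x >= 0' is:
  Dual:  min b^T y  s.t.  A^T y >= c,  y >= 0.

So the dual LP is:
  minimize  5y1 + 7y2 + 20y3 + 22y4
  subject to:
    y1 + 3y3 + 4y4 >= 4
    y2 + 2y3 + 2y4 >= 2
    y1, y2, y3, y4 >= 0

Solving the primal: x* = (2, 7).
  primal value c^T x* = 22.
Solving the dual: y* = (0, 0, 0, 1).
  dual value b^T y* = 22.
Strong duality: c^T x* = b^T y*. Confirmed.

22


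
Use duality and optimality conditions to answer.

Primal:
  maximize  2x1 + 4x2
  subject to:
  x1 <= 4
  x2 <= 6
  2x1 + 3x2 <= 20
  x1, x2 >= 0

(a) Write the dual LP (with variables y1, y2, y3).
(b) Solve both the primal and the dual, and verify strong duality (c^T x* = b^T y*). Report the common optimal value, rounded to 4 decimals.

The standard primal-dual pair for 'max c^T x s.t. A x <= b, x >= 0' is:
  Dual:  min b^T y  s.t.  A^T y >= c,  y >= 0.

So the dual LP is:
  minimize  4y1 + 6y2 + 20y3
  subject to:
    y1 + 2y3 >= 2
    y2 + 3y3 >= 4
    y1, y2, y3 >= 0

Solving the primal: x* = (1, 6).
  primal value c^T x* = 26.
Solving the dual: y* = (0, 1, 1).
  dual value b^T y* = 26.
Strong duality: c^T x* = b^T y*. Confirmed.

26
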